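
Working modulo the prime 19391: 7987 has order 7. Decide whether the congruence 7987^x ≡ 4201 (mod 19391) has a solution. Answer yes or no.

no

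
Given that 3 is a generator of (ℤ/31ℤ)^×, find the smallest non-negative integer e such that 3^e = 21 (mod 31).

29

Successive powers of 3 modulo 31:
  3^0=1  3^1=3  3^2=9  3^3=27  3^4=19  3^5=26
  3^6=16  3^7=17  3^8=20  3^9=29  3^10=25  3^11=13
  3^12=8  3^13=24  3^14=10  3^15=30  3^16=28  3^17=22
  3^18=4  3^19=12  3^20=5  3^21=15  3^22=14  3^23=11
  3^24=2  3^25=6  3^26=18  3^27=23  3^28=7  3^29=21
So 3^29 ≡ 21 (mod 31), giving e = 29.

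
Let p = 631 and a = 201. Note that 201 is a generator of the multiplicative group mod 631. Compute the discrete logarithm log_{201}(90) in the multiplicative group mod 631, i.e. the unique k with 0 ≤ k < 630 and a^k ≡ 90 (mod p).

254

Baby-step giant-step with m = ceil(sqrt(630)) = 26.
Baby table (201^j mod 631 for j=0..25):
  0:1  1:201  2:17  3:262  4:289  5:37  6:496  7:629
  8:229  9:597  10:107  11:53  12:557  13:270  14:4  15:173
  16:68  17:417  18:525  19:148  20:91  21:623  22:285  23:495
  24:428  25:212
Giant step factor: 201^(-26) ≡ 356 (mod 631).
Scan 90·356^i mod 631 for i = 0, 1, …:
  i=0: 90   i=1: 490   i=2: 284   i=3: 144
  i=4: 153   i=5: 202   i=6: 609   i=7: 371
  i=8: 197   i=9: 91
Match at i=9, j=20: k = 9·26 + 20 = 254.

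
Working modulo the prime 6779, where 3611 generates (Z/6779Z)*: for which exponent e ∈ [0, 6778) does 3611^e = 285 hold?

5912

Baby-step giant-step with m = ceil(sqrt(6778)) = 83.
Baby table (3611^j mod 6779 for j=0..82):
  0:1  1:3611  2:3304  3:6483  4:2226  5:4971  6:6268  7:5446
  8:6406  9:2118  10:1386  11:1944  12:3519  13:3263  14:791  15:2342
  16:3549  17:3129  18:5005  19:241  20:2539  21:3121  22:3233  23:925
  24:4907  25:5650  26:4139  27:5013  28:2013  29:1855  30:753  31:704
  32:19  33:819  34:1765  35:1155  36:1620  37:6322  38:3849  39:1789
  40:6471  41:6347  42:5997  43:3041  44:5850  45:986  46:1471  47:3824
  48:6420  49:5219  50:189  51:4579  52:788  53:5067  54:416  55:4017
  56:5106  57:5665  58:4072  59:341  60:4352  61:1350  62:749  63:6597
  64:361  65:2003  66:6419  67:1608  68:3664  69:4875  70:5341  71:96
  72:927  73:5350  74:5479  75:3547  76:2686  77:5176  78:833  79:4866
  80:6737  81:4255  82:3591
Giant step factor: 3611^(-83) ≡ 295 (mod 6779).
Scan 285·295^i mod 6779 for i = 0, 1, …:
  i=0: 285   i=1: 2727   i=2: 4543   i=3: 4722
  i=4: 3295   i=5: 2628   i=6: 2454   i=7: 5356
  i=8: 513   i=9: 2197     …   i=70: 6573
  i=71: 241
Match at i=71, j=19: e = 71·83 + 19 = 5912.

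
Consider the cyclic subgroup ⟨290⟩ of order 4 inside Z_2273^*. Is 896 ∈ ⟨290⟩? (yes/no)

no

896 ∈ ⟨290⟩ iff 896^4 ≡ 1 (mod 2273), since |⟨290⟩| = 4.
896^4 mod 2273 = 2058.
Since 2058 ≠ 1, 896 does not lie in the subgroup.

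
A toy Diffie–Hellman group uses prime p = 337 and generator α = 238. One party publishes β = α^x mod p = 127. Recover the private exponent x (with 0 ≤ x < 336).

Baby-step giant-step with m = ceil(sqrt(336)) = 19.
Baby table (238^j mod 337 for j=0..18):
  0:1  1:238  2:28  3:261  4:110  5:231  6:47  7:65
  8:305  9:135  10:115  11:73  12:187  13:22  14:181  15:279
  16:13  17:61  18:27
Giant step factor: 238^(-19) ≡ 44 (mod 337).
Scan 127·44^i mod 337 for i = 0, 1, …:
  i=0: 127   i=1: 196   i=2: 199   i=3: 331
  i=4: 73
Match at i=4, j=11: x = 4·19 + 11 = 87.

87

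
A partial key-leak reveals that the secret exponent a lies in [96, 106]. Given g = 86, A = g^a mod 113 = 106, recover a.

96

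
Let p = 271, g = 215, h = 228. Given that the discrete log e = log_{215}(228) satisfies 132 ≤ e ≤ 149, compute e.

146

Compute 215^132 mod 271 = 34, then multiply by 215 repeatedly:
  215^132=34  215^133=264  215^134=121  215^135=270  215^136=56
  215^137=116  215^138=8  215^139=94  215^140=156  215^141=207
  215^142=61  215^143=107  215^144=241  215^145=54  215^146=228
Found 228 at exponent 146.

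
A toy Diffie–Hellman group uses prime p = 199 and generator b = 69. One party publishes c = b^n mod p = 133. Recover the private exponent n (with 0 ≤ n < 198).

193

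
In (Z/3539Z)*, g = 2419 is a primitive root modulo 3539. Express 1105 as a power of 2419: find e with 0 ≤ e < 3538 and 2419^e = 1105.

2579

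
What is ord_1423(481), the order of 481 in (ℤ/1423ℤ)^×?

711

The order of 481 must divide p − 1 = 1422 = 2 · 3^2 · 79.
Divisors: 1, 2, 3, 6, 9, 18, 79, 158, 237, 474, 711, 1422.
Check each in increasing order: 481^1 ≡ 481;  481^2 ≡ 835;  481^3 ≡ 349;  481^6 ≡ 846;  481^9 ≡ 693;  481^18 ≡ 698;  481^79 ≡ 1406;  481^158 ≡ 289;  481^237 ≡ 779;  481^474 ≡ 643;  481^711 ≡ 1.
Smallest exponent giving 1 is 711.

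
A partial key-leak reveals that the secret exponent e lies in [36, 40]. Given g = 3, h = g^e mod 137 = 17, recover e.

Compute 3^36 mod 137 = 78, then multiply by 3 repeatedly:
  3^36=78  3^37=97  3^38=17
Found 17 at exponent 38.

38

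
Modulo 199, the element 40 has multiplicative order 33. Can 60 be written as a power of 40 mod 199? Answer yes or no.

no

60 ∈ ⟨40⟩ iff 60^33 ≡ 1 (mod 199), since |⟨40⟩| = 33.
60^33 mod 199 = 198.
Since 198 ≠ 1, 60 does not lie in the subgroup.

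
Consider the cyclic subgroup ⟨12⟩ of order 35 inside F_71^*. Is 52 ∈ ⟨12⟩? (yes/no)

no

52 ∈ ⟨12⟩ iff 52^35 ≡ 1 (mod 71), since |⟨12⟩| = 35.
52^35 mod 71 = 70.
Since 70 ≠ 1, 52 does not lie in the subgroup.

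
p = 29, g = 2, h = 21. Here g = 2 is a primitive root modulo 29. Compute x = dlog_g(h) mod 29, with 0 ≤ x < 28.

Successive powers of 2 modulo 29:
  2^0=1  2^1=2  2^2=4  2^3=8  2^4=16  2^5=3
  2^6=6  2^7=12  2^8=24  2^9=19  2^10=9  2^11=18
  2^12=7  2^13=14  2^14=28  2^15=27  2^16=25  2^17=21
So 2^17 ≡ 21 (mod 29), giving x = 17.

17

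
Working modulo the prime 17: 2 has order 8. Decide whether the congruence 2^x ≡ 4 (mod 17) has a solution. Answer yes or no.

yes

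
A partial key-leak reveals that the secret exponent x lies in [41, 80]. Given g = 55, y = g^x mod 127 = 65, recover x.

Compute 55^41 mod 127 = 65, then multiply by 55 repeatedly:
  55^41=65
Found 65 at exponent 41.

41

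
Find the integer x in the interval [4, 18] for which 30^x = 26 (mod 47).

Compute 30^4 mod 47 = 2, then multiply by 30 repeatedly:
  30^4=2  30^5=13  30^6=14  30^7=44  30^8=4
  30^9=26
Found 26 at exponent 9.

9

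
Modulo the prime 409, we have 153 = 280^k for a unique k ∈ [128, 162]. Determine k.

148

Compute 280^128 mod 409 = 184, then multiply by 280 repeatedly:
  280^128=184  280^129=395  280^130=170  280^131=156  280^132=326
  280^133=73  280^134=399  280^135=63  280^136=53  280^137=116
  280^138=169  280^139=285  280^140=45  280^141=330  280^142=375
  280^143=296  280^144=262  280^145=149  280^146=2  280^147=151
  280^148=153
Found 153 at exponent 148.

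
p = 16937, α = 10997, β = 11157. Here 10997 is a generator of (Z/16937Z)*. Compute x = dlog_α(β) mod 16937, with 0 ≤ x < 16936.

Baby-step giant-step with m = ceil(sqrt(16936)) = 131.
Baby table (10997^j mod 16937 for j=0..130):
  0:1  1:10997  2:3829  3:2131  4:10736  5:12902  6:2045  7:13466
  8:5411  9:5086  10:4768  11:13681  12:15523  13:15345  14:5634  15:1552
  16:11785  17:14658  18:4597  19:13201  20:4370  21:6621  22:15911  23:14057
  24:830  25:15404  26:10851  27:7282  28:2018  29:4476  30:3650  31:15297
  32:2825  33:4067  34:11119  35:7440  36:11970  37:16663  38:1608  39:948
  40:8901  41:5374  42:4685  43:15528  44:2582  45:7842  46:12207  47:14654
  48:11420  49:14822  50:12783  51:14488  52:15114  53:5877  54:14714  55:10697
  56:7444  57:5147  58:15042  59:10132  60:10018  61:9698  62:13554  63:7738
  64:3298  65:5989  66:9977  67:16120  68:8998  69:5052  70:3484  71:2054
  72:10817  73:5998  74:7328  75:16707  76:11240  77:54  78:1043  79:3522
  80:13452  81:3886  82:2291  83:8808  84:15810  85:4265  86:3652  87:3417
  88:10483  89:8329  90:15654  91:16307  92:16060  93:9721  94:12430  95:11120
  96:1500  97:15799  98:1857  99:12344  100:13850  101:10946  102:1903  103:10096
  104:3677  105:7350  106:4586  107:10793  108:13062  109:117  110:16374  111:7631
  112:12209  113:2774  114:2141  115:2147  116:381  117:6418  118:2267  119:15872
  120:8599  121:3932  122:43  123:15572  124:12214  125:6948  126:4349  127:12802
  128:3250  129:3180  130:12492
Giant step factor: 10997^(-131) ≡ 2090 (mod 16937).
Scan 11157·2090^i mod 16937 for i = 0, 1, …:
  i=0: 11157   i=1: 12818   i=2: 12223   i=3: 5074
  i=4: 2098   i=5: 15074   i=6: 1840   i=7: 901
  i=8: 3083   i=9: 7410     …   i=80: 3859
  i=81: 3298
Match at i=81, j=64: x = 81·131 + 64 = 10675.

10675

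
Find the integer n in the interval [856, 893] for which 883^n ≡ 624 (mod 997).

878

Compute 883^856 mod 997 = 23, then multiply by 883 repeatedly:
  883^856=23  883^857=369  883^858=805  883^859=951  883^860=259
  883^861=384  883^862=92  883^863=479  883^864=229  883^865=813
  883^866=39  883^867=539  883^868=368  883^869=919  883^870=916
  883^871=261  883^872=156  883^873=162  883^874=475  883^875=685
  883^876=673  883^877=47  883^878=624
Found 624 at exponent 878.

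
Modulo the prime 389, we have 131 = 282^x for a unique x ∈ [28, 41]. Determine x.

41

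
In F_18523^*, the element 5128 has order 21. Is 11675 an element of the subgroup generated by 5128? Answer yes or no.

11675 ∈ ⟨5128⟩ iff 11675^21 ≡ 1 (mod 18523), since |⟨5128⟩| = 21.
11675^21 mod 18523 = 1.
Since 1 = 1, 11675 lies in the subgroup.

yes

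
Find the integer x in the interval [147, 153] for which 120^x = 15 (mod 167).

151

Compute 120^147 mod 167 = 79, then multiply by 120 repeatedly:
  120^147=79  120^148=128  120^149=163  120^150=21  120^151=15
Found 15 at exponent 151.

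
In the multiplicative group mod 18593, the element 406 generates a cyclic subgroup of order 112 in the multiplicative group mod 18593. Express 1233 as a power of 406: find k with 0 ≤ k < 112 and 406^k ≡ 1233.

69

Baby-step giant-step with m = ceil(sqrt(112)) = 11.
Baby table (406^j mod 18593 for j=0..10):
  0:1  1:406  2:16092  3:7209  4:7753  5:5501  6:2246  7:819
  8:16433  9:15504  10:10190
Giant step factor: 406^(-11) ≡ 6637 (mod 18593).
Scan 1233·6637^i mod 18593 for i = 0, 1, …:
  i=0: 1233   i=1: 2501   i=2: 14181   i=3: 1531
  i=4: 9469   i=5: 1413   i=6: 7209
Match at i=6, j=3: k = 6·11 + 3 = 69.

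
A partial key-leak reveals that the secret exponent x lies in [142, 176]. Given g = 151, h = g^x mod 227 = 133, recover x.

150

Compute 151^142 mod 227 = 25, then multiply by 151 repeatedly:
  151^142=25  151^143=143  151^144=28  151^145=142  151^146=104
  151^147=41  151^148=62  151^149=55  151^150=133
Found 133 at exponent 150.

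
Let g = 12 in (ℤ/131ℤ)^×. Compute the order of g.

65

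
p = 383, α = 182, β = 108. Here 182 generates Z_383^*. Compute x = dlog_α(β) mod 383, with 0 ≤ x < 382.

350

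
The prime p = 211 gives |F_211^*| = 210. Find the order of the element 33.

The order of 33 must divide p − 1 = 210 = 2 · 3 · 5 · 7.
Divisors: 1, 2, 3, 5, 6, 7, 10, 14, 15, 21, 30, 35, 42, 70, 105, 210.
Check each in increasing order: 33^1 ≡ 33;  33^2 ≡ 34;  33^3 ≡ 67;  33^5 ≡ 168;  33^6 ≡ 58;  33^7 ≡ 15;  33^10 ≡ 161;  33^14 ≡ 14;  33^15 ≡ 40;  33^21 ≡ 210;  33^30 ≡ 123;  33^35 ≡ 197;  33^42 ≡ 1.
Smallest exponent giving 1 is 42.

42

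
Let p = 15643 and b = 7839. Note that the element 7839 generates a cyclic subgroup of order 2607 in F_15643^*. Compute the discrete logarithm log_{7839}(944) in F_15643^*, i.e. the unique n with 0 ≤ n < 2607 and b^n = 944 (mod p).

Baby-step giant-step with m = ceil(sqrt(2607)) = 52.
Baby table (7839^j mod 15643 for j=0..51):
  0:1  1:7839  2:4217  3:3404  4:12641  5:10037  6:11396  7:11714
  8:1636  9:12987  10:449  11:36  12:630  13:11025  14:13043  15:1429
  16:1543  17:3538  18:14986  19:11967  20:13885  21:521  22:1296  23:7037
  24:5825  25:258  26:4515  27:8619  28:2224  29:7634  30:8451  31:14927
  32:3113  33:15370  34:3044  35:6341  36:9288  37:6110  38:13067  39:1849
  40:8893  41:7019  42:5510  43:2567  44:5815  45:83  46:9274  47:5865
  48:958  49:1122  50:3992  51:7288
Giant step factor: 7839^(-52) ≡ 14396 (mod 15643).
Scan 944·14396^i mod 15643 for i = 0, 1, …:
  i=0: 944   i=1: 11700   i=2: 5019   i=3: 14150
  i=4: 254   i=5: 11765   i=6: 2179   i=7: 4669
  i=8: 12596   i=9: 14003   i=10: 11490   i=11: 958
Match at i=11, j=48: n = 11·52 + 48 = 620.

620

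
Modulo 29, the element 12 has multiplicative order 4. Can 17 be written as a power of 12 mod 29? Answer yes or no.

yes

17 ∈ ⟨12⟩ iff 17^4 ≡ 1 (mod 29), since |⟨12⟩| = 4.
17^4 mod 29 = 1.
Since 1 = 1, 17 lies in the subgroup.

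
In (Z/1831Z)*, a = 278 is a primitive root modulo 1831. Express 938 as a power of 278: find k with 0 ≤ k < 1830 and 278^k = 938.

Baby-step giant-step with m = ceil(sqrt(1830)) = 43.
Baby table (278^j mod 1831 for j=0..42):
  0:1  1:278  2:382  3:1829  4:1275  5:1067  6:4  7:1112
  8:1528  9:1823  10:1438  11:606  12:16  13:786  14:619  15:1799
  16:259  17:593  18:64  19:1313  20:645  21:1703  22:1036  23:541
  24:256  25:1590  26:749  27:1319  28:482  29:333  30:1024  31:867
  32:1165  33:1614  34:97  35:1332  36:434  37:1637  38:998  39:963
  40:388  41:1666  42:1736
Giant step factor: 278^(-43) ≡ 1621 (mod 1831).
Scan 938·1621^i mod 1831 for i = 0, 1, …:
  i=0: 938   i=1: 768   i=2: 1679   i=3: 793
  i=4: 91   i=5: 1031   i=6: 1379   i=7: 1539
  i=8: 897   i=9: 223     …   i=31: 401
  i=32: 16
Match at i=32, j=12: k = 32·43 + 12 = 1388.

1388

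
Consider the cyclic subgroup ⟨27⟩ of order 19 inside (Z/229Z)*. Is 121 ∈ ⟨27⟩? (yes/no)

yes

⟨27⟩ has order 19; its elements mod 229 are {1, 16, 17, 27, 42, 43, 44, 53, 57, 60, 61, 104, 121, 161, 165, 203, 214, 218, 225}.
121 is in this set.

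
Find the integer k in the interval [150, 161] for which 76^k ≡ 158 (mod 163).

150

Compute 76^150 mod 163 = 158, then multiply by 76 repeatedly:
  76^150=158
Found 158 at exponent 150.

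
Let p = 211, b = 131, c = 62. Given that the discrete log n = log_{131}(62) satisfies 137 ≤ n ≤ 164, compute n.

Compute 131^137 mod 211 = 48, then multiply by 131 repeatedly:
  131^137=48  131^138=169  131^139=195  131^140=14  131^141=146
  131^142=136  131^143=92  131^144=25  131^145=110  131^146=62
Found 62 at exponent 146.

146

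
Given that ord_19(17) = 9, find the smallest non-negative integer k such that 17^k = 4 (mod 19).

2

Successive powers of 17 modulo 19:
  17^0=1  17^1=17  17^2=4
So 17^2 ≡ 4 (mod 19), giving k = 2.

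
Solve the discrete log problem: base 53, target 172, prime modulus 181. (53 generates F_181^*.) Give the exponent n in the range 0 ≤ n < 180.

Baby-step giant-step with m = ceil(sqrt(180)) = 14.
Baby table (53^j mod 181 for j=0..13):
  0:1  1:53  2:94  3:95  4:148  5:61  6:156  7:123
  8:3  9:159  10:101  11:104  12:82  13:2
Giant step factor: 53^(-14) ≡ 111 (mod 181).
Scan 172·111^i mod 181 for i = 0, 1, …:
  i=0: 172   i=1: 87   i=2: 64   i=3: 45
  i=4: 108   i=5: 42   i=6: 137   i=7: 3
Match at i=7, j=8: n = 7·14 + 8 = 106.

106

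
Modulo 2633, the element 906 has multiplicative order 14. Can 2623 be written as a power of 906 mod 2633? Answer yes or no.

2623 ∈ ⟨906⟩ iff 2623^14 ≡ 1 (mod 2633), since |⟨906⟩| = 14.
2623^14 mod 2633 = 2158.
Since 2158 ≠ 1, 2623 does not lie in the subgroup.

no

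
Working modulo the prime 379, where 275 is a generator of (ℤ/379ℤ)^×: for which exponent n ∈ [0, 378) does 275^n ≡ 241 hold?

Baby-step giant-step with m = ceil(sqrt(378)) = 20.
Baby table (275^j mod 379 for j=0..19):
  0:1  1:275  2:204  3:8  4:305  5:116  6:64  7:166
  8:170  9:133  10:191  11:223  12:306  13:12  14:268  15:174
  16:96  17:249  18:255  19:10
Giant step factor: 275^(-20) ≡ 211 (mod 379).
Scan 241·211^i mod 379 for i = 0, 1, …:
  i=0: 241   i=1: 65   i=2: 71   i=3: 200
  i=4: 131   i=5: 353   i=6: 199   i=7: 299
  i=8: 175   i=9: 162     …   i=16: 28
  i=17: 223
Match at i=17, j=11: n = 17·20 + 11 = 351.

351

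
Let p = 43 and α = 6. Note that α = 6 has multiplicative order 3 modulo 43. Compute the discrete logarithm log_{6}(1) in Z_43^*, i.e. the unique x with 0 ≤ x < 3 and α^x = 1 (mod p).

0

Successive powers of 6 modulo 43:
  6^0=1
So 6^0 ≡ 1 (mod 43), giving x = 0.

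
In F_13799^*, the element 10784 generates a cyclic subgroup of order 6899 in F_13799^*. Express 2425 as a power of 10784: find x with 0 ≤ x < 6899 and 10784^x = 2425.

1916

Baby-step giant-step with m = ceil(sqrt(6899)) = 84.
Baby table (10784^j mod 13799 for j=0..83):
  0:1  1:10784  2:10483  3:7264  4:11852  5:5630  6:12119  7:967
  8:9883  9:8595  10:597  11:7714  12:7404  13:3722  14:10556  15:7953
  16:4367  17:11540  18:7978  19:11786  20:11434  21:10191  22:4508  23:395
  24:9588  25:1085  26:12887  27:3679  28:2211  29:12551  30:9392  31:12467
  32:471  33:1232  34:11250  35:12991  36:7496  37:2322  38:9062  39:90
  40:4630  41:5138  42:5207  43:4157  44:9936  45:589  46:4236  47:6334
  48:806  49:12333  50:4310  51:4008  52:3804  53:11708  54:12021  55:6658
  56:3675  57:472  58:12016  59:7934  60:6456  61:5549  62:7952  63:7382
  64:1057  65:714  66:13733  67:5804  68:11871  69:3541  70:4311  71:993
  72:488  73:5173  74:10074  75:12288  76:1995  77:1439  78:8100  79:2730
  80:7053  81:13263  82:1557  83:11104
Giant step factor: 10784^(-84) ≡ 6849 (mod 13799).
Scan 2425·6849^i mod 13799 for i = 0, 1, …:
  i=0: 2425   i=1: 8628   i=2: 5854   i=3: 7951
  i=4: 5545   i=5: 2857   i=6: 611   i=7: 3642
  i=8: 9265   i=9: 8183     …   i=21: 5913
  i=22: 11871
Match at i=22, j=68: x = 22·84 + 68 = 1916.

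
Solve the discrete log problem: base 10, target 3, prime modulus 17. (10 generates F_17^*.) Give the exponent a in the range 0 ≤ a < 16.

11

Successive powers of 10 modulo 17:
  10^0=1  10^1=10  10^2=15  10^3=14  10^4=4  10^5=6
  10^6=9  10^7=5  10^8=16  10^9=7  10^10=2  10^11=3
So 10^11 ≡ 3 (mod 17), giving a = 11.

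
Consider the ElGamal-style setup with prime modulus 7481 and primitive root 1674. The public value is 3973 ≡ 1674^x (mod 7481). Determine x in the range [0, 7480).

Baby-step giant-step with m = ceil(sqrt(7480)) = 87.
Baby table (1674^j mod 7481 for j=0..86):
  0:1  1:1674  2:4382  3:4088  4:5678  5:4102  6:6671  7:5602
  8:4055  9:2803  10:1635  11:6425  12:5253  13:3347  14:7090  15:3794
  16:7268  17:2526  18:1759  19:4533  20:2508  21:1551  22:467  23:3734
  24:4081  25:1441  26:3352  27:498  28:3261  29:5265  30:992  31:7307
  32:483  33:594  34:6864  35:7001  36:4428  37:6282  38:5263  39:5125
  40:6024  41:7269  42:4200  43:6141  44:1140  45:705  46:5653  47:7138
  48:1855  49:655  50:4244  51:4987  52:6923  53:1033  54:1131  55:601
  56:3620  57:270  58:3120  59:1142  60:4053  61:6936  62:352  63:5730
  64:1378  65:2624  66:1229  67:71  68:6639  69:4401  70:5970  71:6645
  72:6964  73:2338  74:1249  75:3627  76:4507  77:3870  78:7315  79:6394
  80:5726  81:2163  82:58  83:7320  84:7283  85:5193  86:160
Giant step factor: 1674^(-87) ≡ 4222 (mod 7481).
Scan 3973·4222^i mod 7481 for i = 0, 1, …:
  i=0: 3973   i=1: 1604   i=2: 1783   i=3: 1940
  i=4: 6466   i=5: 1283   i=6: 582   i=7: 3436
  i=8: 1133   i=9: 3167     …   i=57: 5266
  i=58: 7001
Match at i=58, j=35: x = 58·87 + 35 = 5081.

5081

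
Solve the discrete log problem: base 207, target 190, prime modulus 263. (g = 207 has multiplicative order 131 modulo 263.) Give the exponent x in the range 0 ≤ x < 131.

Baby-step giant-step with m = ceil(sqrt(131)) = 12.
Baby table (207^j mod 263 for j=0..11):
  0:1  1:207  2:243  3:68  4:137  5:218  6:153  7:111
  8:96  9:147  10:184  11:216
Giant step factor: 207^(-12) ≡ 132 (mod 263).
Scan 190·132^i mod 263 for i = 0, 1, …:
  i=0: 190   i=1: 95   i=2: 179   i=3: 221
  i=4: 242   i=5: 121   i=6: 192   i=7: 96
Match at i=7, j=8: x = 7·12 + 8 = 92.

92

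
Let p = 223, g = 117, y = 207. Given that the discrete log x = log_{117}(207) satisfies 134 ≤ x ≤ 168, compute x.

165

Compute 117^134 mod 223 = 199, then multiply by 117 repeatedly:
  117^134=199  117^135=91  117^136=166  117^137=21  117^138=4
  117^139=22  117^140=121  117^141=108  117^142=148  117^143=145
  117^144=17  117^145=205  117^146=124  117^147=13  117^148=183
  117^149=3  117^150=128  117^151=35  117^152=81  117^153=111
  117^154=53  117^155=180  117^156=98  117^157=93  117^158=177
  117^159=193  117^160=58  117^161=96  117^162=82  117^163=5
  117^164=139  117^165=207
Found 207 at exponent 165.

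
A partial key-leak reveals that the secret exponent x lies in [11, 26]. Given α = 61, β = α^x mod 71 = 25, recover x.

14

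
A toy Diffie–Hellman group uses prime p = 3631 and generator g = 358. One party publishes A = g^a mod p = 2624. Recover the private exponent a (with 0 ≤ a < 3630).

Baby-step giant-step with m = ceil(sqrt(3630)) = 61.
Baby table (358^j mod 3631 for j=0..60):
  0:1  1:358  2:1079  3:1396  4:2321  5:3050  6:2600  7:1264
  8:2268  9:2231  10:3509  11:3527  12:2709  13:345  14:56  15:1893
  16:2328  17:1925  18:2891  19:143  20:360  21:1795  22:3554  23:1482
  24:430  25:1438  26:2833  27:1165  28:3136  29:709  30:3283  31:2501
  32:2132  33:746  34:2005  35:2483  36:2950  37:3110  38:2294  39:646
  40:2515  41:3513  42:1328  43:3394  44:2298  45:2078  46:3200  47:1835
  48:3350  49:1070  50:1805  51:3503  52:1379  53:3497  54:2862  55:654
  56:1748  57:1252  58:1603  59:176  60:1281
Giant step factor: 358^(-61) ≡ 2690 (mod 3631).
Scan 2624·2690^i mod 3631 for i = 0, 1, …:
  i=0: 2624   i=1: 3527
Match at i=1, j=11: a = 1·61 + 11 = 72.

72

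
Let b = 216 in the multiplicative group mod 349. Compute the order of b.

116

The order of 216 must divide p − 1 = 348 = 2^2 · 3 · 29.
Divisors: 1, 2, 3, 4, 6, 12, 29, 58, 87, 116, 174, 348.
Check each in increasing order: 216^1 ≡ 216;  216^2 ≡ 239;  216^3 ≡ 321;  216^4 ≡ 234;  216^6 ≡ 86;  216^12 ≡ 67;  216^29 ≡ 136;  216^58 ≡ 348;  216^87 ≡ 213;  216^116 ≡ 1.
Smallest exponent giving 1 is 116.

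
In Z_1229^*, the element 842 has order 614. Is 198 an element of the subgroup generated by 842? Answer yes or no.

yes

198 ∈ ⟨842⟩ iff 198^614 ≡ 1 (mod 1229), since |⟨842⟩| = 614.
198^614 mod 1229 = 1.
Since 1 = 1, 198 lies in the subgroup.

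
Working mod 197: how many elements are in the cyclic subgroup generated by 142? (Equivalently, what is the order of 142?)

The order of 142 must divide p − 1 = 196 = 2^2 · 7^2.
Divisors: 1, 2, 4, 7, 14, 28, 49, 98, 196.
Check each in increasing order: 142^1 ≡ 142;  142^2 ≡ 70;  142^4 ≡ 172;  142^7 ≡ 114;  142^14 ≡ 191;  142^28 ≡ 36;  142^49 ≡ 1.
Smallest exponent giving 1 is 49.

49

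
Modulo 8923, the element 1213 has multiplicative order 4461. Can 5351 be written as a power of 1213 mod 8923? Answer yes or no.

no

5351 ∈ ⟨1213⟩ iff 5351^4461 ≡ 1 (mod 8923), since |⟨1213⟩| = 4461.
5351^4461 mod 8923 = 8922.
Since 8922 ≠ 1, 5351 does not lie in the subgroup.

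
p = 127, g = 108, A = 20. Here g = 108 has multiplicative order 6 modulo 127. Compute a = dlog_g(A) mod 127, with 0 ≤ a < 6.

5

Successive powers of 108 modulo 127:
  108^0=1  108^1=108  108^2=107  108^3=126  108^4=19  108^5=20
So 108^5 ≡ 20 (mod 127), giving a = 5.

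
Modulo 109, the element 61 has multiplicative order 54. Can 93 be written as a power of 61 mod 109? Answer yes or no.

yes

93 ∈ ⟨61⟩ iff 93^54 ≡ 1 (mod 109), since |⟨61⟩| = 54.
93^54 mod 109 = 1.
Since 1 = 1, 93 lies in the subgroup.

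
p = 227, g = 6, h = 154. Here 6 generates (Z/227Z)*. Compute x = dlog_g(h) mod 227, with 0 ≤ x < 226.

Baby-step giant-step with m = ceil(sqrt(226)) = 16.
Baby table (6^j mod 227 for j=0..15):
  0:1  1:6  2:36  3:216  4:161  5:58  6:121  7:45
  8:43  9:31  10:186  11:208  12:113  13:224  14:209  15:119
Giant step factor: 6^(-16) ≡ 172 (mod 227).
Scan 154·172^i mod 227 for i = 0, 1, …:
  i=0: 154   i=1: 156   i=2: 46   i=3: 194
  i=4: 226   i=5: 55   i=6: 153   i=7: 211
  i=8: 199   i=9: 178   i=10: 198   i=11: 6
Match at i=11, j=1: x = 11·16 + 1 = 177.

177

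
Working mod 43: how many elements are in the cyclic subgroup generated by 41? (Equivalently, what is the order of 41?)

7

The order of 41 must divide p − 1 = 42 = 2 · 3 · 7.
Divisors: 1, 2, 3, 6, 7, 14, 21, 42.
Check each in increasing order: 41^1 ≡ 41;  41^2 ≡ 4;  41^3 ≡ 35;  41^6 ≡ 21;  41^7 ≡ 1.
Smallest exponent giving 1 is 7.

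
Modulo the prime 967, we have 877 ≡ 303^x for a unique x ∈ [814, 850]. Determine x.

822

Compute 303^814 mod 967 = 583, then multiply by 303 repeatedly:
  303^814=583  303^815=655  303^816=230  303^817=66  303^818=658
  303^819=172  303^820=865  303^821=38  303^822=877
Found 877 at exponent 822.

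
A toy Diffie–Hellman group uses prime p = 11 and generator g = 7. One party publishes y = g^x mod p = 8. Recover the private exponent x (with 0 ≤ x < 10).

Successive powers of 7 modulo 11:
  7^0=1  7^1=7  7^2=5  7^3=2  7^4=3  7^5=10
  7^6=4  7^7=6  7^8=9  7^9=8
So 7^9 ≡ 8 (mod 11), giving x = 9.

9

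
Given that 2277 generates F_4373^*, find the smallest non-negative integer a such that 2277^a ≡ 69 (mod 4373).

3083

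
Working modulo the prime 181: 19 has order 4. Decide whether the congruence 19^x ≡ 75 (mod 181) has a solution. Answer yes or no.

no

⟨19⟩ has order 4; its elements mod 181 are {1, 19, 162, 180}.
75 is not in this set.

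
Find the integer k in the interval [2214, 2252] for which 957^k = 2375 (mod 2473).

Compute 957^2214 mod 2473 = 2318, then multiply by 957 repeatedly:
  957^2214=2318  957^2215=45  957^2216=1024  957^2217=660  957^2218=1005
  957^2219=2261  957^2220=2375
Found 2375 at exponent 2220.

2220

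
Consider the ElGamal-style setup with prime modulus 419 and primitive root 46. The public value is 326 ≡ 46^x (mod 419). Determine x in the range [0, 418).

392

Baby-step giant-step with m = ceil(sqrt(418)) = 21.
Baby table (46^j mod 419 for j=0..20):
  0:1  1:46  2:21  3:128  4:22  5:174  6:43  7:302
  8:65  9:57  10:108  11:359  12:173  13:416  14:281  15:356
  16:35  17:353  18:316  19:290  20:351
Giant step factor: 46^(-21) ≡ 159 (mod 419).
Scan 326·159^i mod 419 for i = 0, 1, …:
  i=0: 326   i=1: 297   i=2: 295   i=3: 396
  i=4: 114   i=5: 109   i=6: 152   i=7: 285
  i=8: 63   i=9: 380     …   i=17: 94
  i=18: 281
Match at i=18, j=14: x = 18·21 + 14 = 392.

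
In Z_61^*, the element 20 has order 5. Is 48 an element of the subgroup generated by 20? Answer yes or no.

⟨20⟩ has order 5; its elements mod 61 are {1, 9, 20, 34, 58}.
48 is not in this set.

no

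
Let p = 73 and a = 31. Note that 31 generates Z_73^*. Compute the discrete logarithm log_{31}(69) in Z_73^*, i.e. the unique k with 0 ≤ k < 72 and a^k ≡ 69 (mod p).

44

Baby-step giant-step with m = ceil(sqrt(72)) = 9.
Baby table (31^j mod 73 for j=0..8):
  0:1  1:31  2:12  3:7  4:71  5:11  6:49  7:59
  8:4
Giant step factor: 31^(-9) ≡ 63 (mod 73).
Scan 69·63^i mod 73 for i = 0, 1, …:
  i=0: 69   i=1: 40   i=2: 38   i=3: 58
  i=4: 4
Match at i=4, j=8: k = 4·9 + 8 = 44.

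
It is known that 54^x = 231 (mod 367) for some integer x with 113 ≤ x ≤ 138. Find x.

118

Compute 54^113 mod 367 = 238, then multiply by 54 repeatedly:
  54^113=238  54^114=7  54^115=11  54^116=227  54^117=147
  54^118=231
Found 231 at exponent 118.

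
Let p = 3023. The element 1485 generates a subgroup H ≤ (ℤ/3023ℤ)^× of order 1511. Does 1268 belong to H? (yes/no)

no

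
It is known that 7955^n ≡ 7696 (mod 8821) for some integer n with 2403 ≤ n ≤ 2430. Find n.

2426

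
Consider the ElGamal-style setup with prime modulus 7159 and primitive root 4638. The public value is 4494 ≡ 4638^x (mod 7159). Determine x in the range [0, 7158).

4409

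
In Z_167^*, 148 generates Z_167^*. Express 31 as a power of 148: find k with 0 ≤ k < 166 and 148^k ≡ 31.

96

Baby-step giant-step with m = ceil(sqrt(166)) = 13.
Baby table (148^j mod 167 for j=0..12):
  0:1  1:148  2:27  3:155  4:61  5:10  6:144  7:103
  8:47  9:109  10:100  11:104  12:28
Giant step factor: 148^(-13) ≡ 70 (mod 167).
Scan 31·70^i mod 167 for i = 0, 1, …:
  i=0: 31   i=1: 166   i=2: 97   i=3: 110
  i=4: 18   i=5: 91   i=6: 24   i=7: 10
Match at i=7, j=5: k = 7·13 + 5 = 96.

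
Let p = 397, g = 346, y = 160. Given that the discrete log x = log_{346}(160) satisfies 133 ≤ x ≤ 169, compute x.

Compute 346^133 mod 397 = 251, then multiply by 346 repeatedly:
  346^133=251  346^134=300  346^135=183  346^136=195  346^137=377
  346^138=226  346^139=384  346^140=266  346^141=329  346^142=292
  346^143=194  346^144=31  346^145=7  346^146=40  346^147=342
  346^148=26  346^149=262  346^150=136  346^151=210  346^152=9
  346^153=335  346^154=383  346^155=317  346^156=110  346^157=345
  346^158=270  346^159=125  346^160=374  346^161=379  346^162=124
  346^163=28  346^164=160
Found 160 at exponent 164.

164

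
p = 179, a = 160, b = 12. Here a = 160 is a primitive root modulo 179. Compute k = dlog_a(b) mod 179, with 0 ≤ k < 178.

Baby-step giant-step with m = ceil(sqrt(178)) = 14.
Baby table (160^j mod 179 for j=0..13):
  0:1  1:160  2:3  3:122  4:9  5:8  6:27  7:24
  8:81  9:72  10:64  11:37  12:13  13:111
Giant step factor: 160^(-14) ≡ 101 (mod 179).
Scan 12·101^i mod 179 for i = 0, 1, …:
  i=0: 12   i=1: 138   i=2: 155   i=3: 82
  i=4: 48   i=5: 15   i=6: 83   i=7: 149
  i=8: 13
Match at i=8, j=12: k = 8·14 + 12 = 124.

124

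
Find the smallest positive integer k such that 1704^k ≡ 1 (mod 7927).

7926

The order of 1704 must divide p − 1 = 7926 = 2 · 3 · 1321.
Divisors: 1, 2, 3, 6, 1321, 2642, 3963, 7926.
Check each in increasing order: 1704^1 ≡ 1704;  1704^2 ≡ 2334;  1704^3 ≡ 5709;  1704^6 ≡ 4784;  1704^1321 ≡ 4168;  1704^2642 ≡ 4167;  1704^3963 ≡ 7926;  1704^7926 ≡ 1.
Smallest exponent giving 1 is 7926.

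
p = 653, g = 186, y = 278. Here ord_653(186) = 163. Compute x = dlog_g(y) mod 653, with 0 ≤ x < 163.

33

Baby-step giant-step with m = ceil(sqrt(163)) = 13.
Baby table (186^j mod 653 for j=0..12):
  0:1  1:186  2:640  3:194  4:169  5:90  6:415  7:136
  8:482  9:191  10:264  11:129  12:486
Giant step factor: 186^(-13) ≡ 44 (mod 653).
Scan 278·44^i mod 653 for i = 0, 1, …:
  i=0: 278   i=1: 478   i=2: 136
Match at i=2, j=7: x = 2·13 + 7 = 33.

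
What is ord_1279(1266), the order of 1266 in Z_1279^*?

The order of 1266 must divide p − 1 = 1278 = 2 · 3^2 · 71.
Divisors: 1, 2, 3, 6, 9, 18, 71, 142, 213, 426, 639, 1278.
Check each in increasing order: 1266^1 ≡ 1266;  1266^2 ≡ 169;  1266^3 ≡ 361;  1266^6 ≡ 1142;  1266^9 ≡ 424;  1266^18 ≡ 716;  1266^71 ≡ 602;  1266^142 ≡ 447;  1266^213 ≡ 504;  1266^426 ≡ 774;  1266^639 ≡ 1.
Smallest exponent giving 1 is 639.

639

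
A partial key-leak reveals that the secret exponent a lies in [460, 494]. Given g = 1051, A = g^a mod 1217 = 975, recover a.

Compute 1051^460 mod 1217 = 1055, then multiply by 1051 repeatedly:
  1051^460=1055  1051^461=118  1051^462=1101  1051^463=1001  1051^464=563
  1051^465=251  1051^466=929  1051^467=345  1051^468=1146  1051^469=833
  1051^470=460  1051^471=311  1051^472=705  1051^473=1019  1051^474=9
  1051^475=940  1051^476=953  1051^477=12  1051^478=442  1051^479=865
  1051^480=16  1051^481=995  1051^482=342  1051^483=427  1051^484=921
  1051^485=456  1051^486=975
Found 975 at exponent 486.

486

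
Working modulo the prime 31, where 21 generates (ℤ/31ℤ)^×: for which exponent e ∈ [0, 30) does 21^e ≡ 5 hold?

Successive powers of 21 modulo 31:
  21^0=1  21^1=21  21^2=7  21^3=23  21^4=18  21^5=6
  21^6=2  21^7=11  21^8=14  21^9=15  21^10=5
So 21^10 ≡ 5 (mod 31), giving e = 10.

10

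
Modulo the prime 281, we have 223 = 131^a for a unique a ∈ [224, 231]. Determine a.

Compute 131^224 mod 281 = 153, then multiply by 131 repeatedly:
  131^224=153  131^225=92  131^226=250  131^227=154  131^228=223
Found 223 at exponent 228.

228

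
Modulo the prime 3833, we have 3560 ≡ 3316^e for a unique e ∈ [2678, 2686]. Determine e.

2682

Compute 3316^2678 mod 3833 = 2387, then multiply by 3316 repeatedly:
  3316^2678=2387  3316^2679=147  3316^2680=661  3316^2681=3233  3316^2682=3560
Found 3560 at exponent 2682.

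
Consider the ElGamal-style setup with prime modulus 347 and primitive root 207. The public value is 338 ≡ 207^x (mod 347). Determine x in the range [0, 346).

271

Baby-step giant-step with m = ceil(sqrt(346)) = 19.
Baby table (207^j mod 347 for j=0..18):
  0:1  1:207  2:168  3:76  4:117  5:276  6:224  7:217
  8:156  9:21  10:183  11:58  12:208  13:28  14:244  15:193
  16:46  17:153  18:94
Giant step factor: 207^(-19) ≡ 307 (mod 347).
Scan 338·307^i mod 347 for i = 0, 1, …:
  i=0: 338   i=1: 13   i=2: 174   i=3: 327
  i=4: 106   i=5: 271   i=6: 264   i=7: 197
  i=8: 101   i=9: 124     …   i=13: 236
  i=14: 276
Match at i=14, j=5: x = 14·19 + 5 = 271.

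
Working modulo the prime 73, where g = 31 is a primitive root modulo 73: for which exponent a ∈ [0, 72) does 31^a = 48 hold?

10

Baby-step giant-step with m = ceil(sqrt(72)) = 9.
Baby table (31^j mod 73 for j=0..8):
  0:1  1:31  2:12  3:7  4:71  5:11  6:49  7:59
  8:4
Giant step factor: 31^(-9) ≡ 63 (mod 73).
Scan 48·63^i mod 73 for i = 0, 1, …:
  i=0: 48   i=1: 31
Match at i=1, j=1: a = 1·9 + 1 = 10.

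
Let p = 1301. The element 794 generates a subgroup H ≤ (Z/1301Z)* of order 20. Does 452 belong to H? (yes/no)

no

452 ∈ ⟨794⟩ iff 452^20 ≡ 1 (mod 1301), since |⟨794⟩| = 20.
452^20 mod 1301 = 1155.
Since 1155 ≠ 1, 452 does not lie in the subgroup.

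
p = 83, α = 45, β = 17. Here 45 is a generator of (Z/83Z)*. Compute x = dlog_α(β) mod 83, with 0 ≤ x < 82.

Successive powers of 45 modulo 83:
  45^0=1  45^1=45  45^2=33  45^3=74  45^4=10  45^5=35
  45^6=81  45^7=76  45^8=17
So 45^8 ≡ 17 (mod 83), giving x = 8.

8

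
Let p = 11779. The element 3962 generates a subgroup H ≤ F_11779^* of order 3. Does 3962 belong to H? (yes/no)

⟨3962⟩ has order 3; its elements mod 11779 are {1, 3962, 7816}.
3962 is in this set.

yes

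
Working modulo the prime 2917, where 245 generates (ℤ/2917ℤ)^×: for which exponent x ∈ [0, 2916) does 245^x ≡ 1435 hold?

863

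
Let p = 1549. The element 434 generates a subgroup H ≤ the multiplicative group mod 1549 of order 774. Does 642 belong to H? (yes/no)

642 ∈ ⟨434⟩ iff 642^774 ≡ 1 (mod 1549), since |⟨434⟩| = 774.
642^774 mod 1549 = 1.
Since 1 = 1, 642 lies in the subgroup.

yes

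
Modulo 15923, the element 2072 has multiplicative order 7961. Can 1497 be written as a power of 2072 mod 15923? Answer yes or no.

1497 ∈ ⟨2072⟩ iff 1497^7961 ≡ 1 (mod 15923), since |⟨2072⟩| = 7961.
1497^7961 mod 15923 = 1.
Since 1 = 1, 1497 lies in the subgroup.

yes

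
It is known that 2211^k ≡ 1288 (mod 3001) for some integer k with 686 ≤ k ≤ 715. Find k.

694

Compute 2211^686 mod 3001 = 2168, then multiply by 2211 repeatedly:
  2211^686=2168  2211^687=851  2211^688=2935  2211^689=1123  2211^690=1126
  2211^691=1757  2211^692=1433  2211^693=2308  2211^694=1288
Found 1288 at exponent 694.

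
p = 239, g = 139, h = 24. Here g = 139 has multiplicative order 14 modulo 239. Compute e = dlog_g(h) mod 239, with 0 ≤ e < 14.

10

Successive powers of 139 modulo 239:
  139^0=1  139^1=139  139^2=201  139^3=215  139^4=10  139^5=195
  139^6=98  139^7=238  139^8=100  139^9=38  139^10=24
So 139^10 ≡ 24 (mod 239), giving e = 10.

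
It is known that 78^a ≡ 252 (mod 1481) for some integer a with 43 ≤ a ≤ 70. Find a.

58

Compute 78^43 mod 1481 = 510, then multiply by 78 repeatedly:
  78^43=510  78^44=1274  78^45=145  78^46=943  78^47=985
  78^48=1299  78^49=614  78^50=500  78^51=494  78^52=26
  78^53=547  78^54=1198  78^55=141  78^56=631  78^57=345
  78^58=252
Found 252 at exponent 58.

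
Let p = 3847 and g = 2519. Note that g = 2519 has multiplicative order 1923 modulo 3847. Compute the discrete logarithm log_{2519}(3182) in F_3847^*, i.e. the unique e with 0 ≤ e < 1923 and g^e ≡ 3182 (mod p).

Baby-step giant-step with m = ceil(sqrt(1923)) = 44.
Baby table (2519^j mod 3847 for j=0..43):
  0:1  1:2519  2:1658  3:2507  4:2206  5:1846  6:2898  7:2303
  8:3828  9:2150  10:3121  11:2378  12:403  13:3396  14:2643  15:2407
  16:361  17:1467  18:2253  19:982  20:37  21:875  22:3641  23:431
  24:835  25:2903  26:3357  27:577  28:3144  29:2610  30:67  31:3352
  32:3370  33:2548  34:1616  35:578  36:1816  37:421  38:2574  39:1711
  40:1369  41:1599  42:72  43:559
Giant step factor: 2519^(-44) ≡ 1972 (mod 3847).
Scan 3182·1972^i mod 3847 for i = 0, 1, …:
  i=0: 3182   i=1: 447   i=2: 521   i=3: 263
  i=4: 3138   i=5: 2160   i=6: 891   i=7: 2820
  i=8: 2125   i=9: 1117     …   i=23: 256
  i=24: 875
Match at i=24, j=21: e = 24·44 + 21 = 1077.

1077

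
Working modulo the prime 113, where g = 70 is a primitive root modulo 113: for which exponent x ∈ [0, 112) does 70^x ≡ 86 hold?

93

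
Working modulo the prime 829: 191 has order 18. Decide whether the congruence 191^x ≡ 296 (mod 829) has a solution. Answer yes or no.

no

296 ∈ ⟨191⟩ iff 296^18 ≡ 1 (mod 829), since |⟨191⟩| = 18.
296^18 mod 829 = 507.
Since 507 ≠ 1, 296 does not lie in the subgroup.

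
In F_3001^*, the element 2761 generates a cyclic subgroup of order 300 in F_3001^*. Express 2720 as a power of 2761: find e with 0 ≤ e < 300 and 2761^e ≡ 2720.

175

Baby-step giant-step with m = ceil(sqrt(300)) = 18.
Baby table (2761^j mod 3001 for j=0..17):
  0:1  1:2761  2:581  3:1607  4:1449  5:356  6:1589  7:2768
  8:1902  9:2673  10:694  11:1496  12:1080  13:1887  14:271  15:982
  16:1399  17:352
Giant step factor: 2761^(-18) ≡ 405 (mod 3001).
Scan 2720·405^i mod 3001 for i = 0, 1, …:
  i=0: 2720   i=1: 233   i=2: 1334   i=3: 90
  i=4: 438   i=5: 331   i=6: 2011   i=7: 1184
  i=8: 2361   i=9: 1887
Match at i=9, j=13: e = 9·18 + 13 = 175.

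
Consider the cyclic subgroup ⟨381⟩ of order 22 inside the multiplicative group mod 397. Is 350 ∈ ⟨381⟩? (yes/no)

no

⟨381⟩ has order 22; its elements mod 397 are {1, 4, 16, 31, 64, 99, 107, 124, 126, 141, 167, 230, 256, 271, 273, 290, 298, 333, 366, 381, 393, 396}.
350 is not in this set.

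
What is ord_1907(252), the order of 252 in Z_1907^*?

The order of 252 must divide p − 1 = 1906 = 2 · 953.
Divisors: 1, 2, 953, 1906.
Check each in increasing order: 252^1 ≡ 252;  252^2 ≡ 573;  252^953 ≡ 1.
Smallest exponent giving 1 is 953.

953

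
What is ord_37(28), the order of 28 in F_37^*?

The order of 28 must divide p − 1 = 36 = 2^2 · 3^2.
Divisors: 1, 2, 3, 4, 6, 9, 12, 18, 36.
Check each in increasing order: 28^1 ≡ 28;  28^2 ≡ 7;  28^3 ≡ 11;  28^4 ≡ 12;  28^6 ≡ 10;  28^9 ≡ 36;  28^12 ≡ 26;  28^18 ≡ 1.
Smallest exponent giving 1 is 18.

18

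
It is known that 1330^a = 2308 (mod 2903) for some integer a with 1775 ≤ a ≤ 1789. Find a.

1780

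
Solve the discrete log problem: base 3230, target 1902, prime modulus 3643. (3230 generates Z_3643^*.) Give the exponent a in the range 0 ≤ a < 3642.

1590

Baby-step giant-step with m = ceil(sqrt(3642)) = 61.
Baby table (3230^j mod 3643 for j=0..60):
  0:1  1:3230  2:2991  3:3337  4:2516  5:2790  6:2561  7:2420
  8:2365  9:3222  10:2652  11:1267  12:1321  13:877  14:2099  15:147
  16:1220  17:2517  18:2377  19:1909  20:2114  21:1238  22:2369  23:1570
  24:44  25:43  26:456  27:1108  28:1414  29:2541  30:3394  31:833
  32:2056  33:3334  34:112  35:1103  36:3479  37:2158  38:1281  39:2825
  40:2678  41:1458  42:2584  43:207  44:1941  45:3470  46:2232  47:3506
  48:1936  49:1892  50:1849  51:1393  52:285  53:2514  54:3616  55:222
  56:3032  57:976  58:1285  59:1173  60:70
Giant step factor: 3230^(-61) ≡ 1479 (mod 3643).
Scan 1902·1479^i mod 3643 for i = 0, 1, …:
  i=0: 1902   i=1: 662   i=2: 2774   i=3: 728
  i=4: 2027   i=5: 3387   i=6: 248   i=7: 2492
  i=8: 2595   i=9: 1926     …   i=25: 2221
  i=26: 2516
Match at i=26, j=4: a = 26·61 + 4 = 1590.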